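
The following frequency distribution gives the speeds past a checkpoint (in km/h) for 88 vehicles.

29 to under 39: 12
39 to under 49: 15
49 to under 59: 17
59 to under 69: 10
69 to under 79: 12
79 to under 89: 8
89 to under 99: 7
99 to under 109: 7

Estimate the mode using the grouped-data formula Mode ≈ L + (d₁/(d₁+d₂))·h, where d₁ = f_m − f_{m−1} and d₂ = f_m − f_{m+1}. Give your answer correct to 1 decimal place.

51.2

Modal class: 49 to under 59 (highest frequency 17).
d₁ = 17 − 15 = 2, d₂ = 17 − 10 = 7
Mode ≈ 49 + (2/(2+7)) × 10 = 49 + 2.2222 = 51.2222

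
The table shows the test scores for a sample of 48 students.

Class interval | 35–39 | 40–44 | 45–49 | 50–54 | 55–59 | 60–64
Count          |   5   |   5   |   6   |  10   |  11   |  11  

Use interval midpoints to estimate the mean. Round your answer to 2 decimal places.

Midpoints: 37, 42, 47, 52, 57, 62
Σfm = 5×37 + 5×42 + 6×47 + 10×52 + 11×57 + 11×62 = 2506
n = Σf = 48
Mean = 2506 / 48 = 52.2083

52.21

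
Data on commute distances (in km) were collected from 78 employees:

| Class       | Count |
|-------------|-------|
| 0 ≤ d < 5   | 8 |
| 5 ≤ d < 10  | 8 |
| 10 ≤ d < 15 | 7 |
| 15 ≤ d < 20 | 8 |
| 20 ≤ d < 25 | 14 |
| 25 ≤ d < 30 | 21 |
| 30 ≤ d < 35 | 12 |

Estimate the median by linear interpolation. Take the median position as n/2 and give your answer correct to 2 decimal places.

22.86

Cumulative frequencies: 8, 16, 23, 31, 45, 66, 78
n = 78; position = n/2 = 39.
This falls in the class 20 ≤ d < 25: L = 20, F = 31, f = 14, h = 5.
Median ≈ 20 + ((39 − 31) / 14) × 5 = 22.8571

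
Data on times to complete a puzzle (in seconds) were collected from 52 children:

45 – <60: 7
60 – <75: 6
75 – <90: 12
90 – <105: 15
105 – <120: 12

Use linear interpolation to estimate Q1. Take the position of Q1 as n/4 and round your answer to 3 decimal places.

Cumulative frequencies: 7, 13, 25, 40, 52
n = 52; position = n/4 = 13.
This falls in the class 60 – <75: L = 60, F = 7, f = 6, h = 15.
Lower quartile ≈ 60 + ((13 − 7) / 6) × 15 = 75.0000

75.000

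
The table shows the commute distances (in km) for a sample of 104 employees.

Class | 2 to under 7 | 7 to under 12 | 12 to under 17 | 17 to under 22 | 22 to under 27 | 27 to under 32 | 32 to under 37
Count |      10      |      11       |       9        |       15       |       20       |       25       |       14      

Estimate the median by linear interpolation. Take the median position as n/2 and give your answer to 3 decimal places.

Cumulative frequencies: 10, 21, 30, 45, 65, 90, 104
n = 104; position = n/2 = 52.
This falls in the class 22 to under 27: L = 22, F = 45, f = 20, h = 5.
Median ≈ 22 + ((52 − 45) / 20) × 5 = 23.7500

23.750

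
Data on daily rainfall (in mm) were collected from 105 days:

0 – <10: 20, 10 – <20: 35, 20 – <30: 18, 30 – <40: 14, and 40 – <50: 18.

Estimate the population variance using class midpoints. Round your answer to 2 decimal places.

Midpoints: 5, 15, 25, 35, 45
n = 105, Σfm = 2375, mean = 22.6190
Σfm² = 73225
Σf(m − x̄)² = Σfm² − (Σfm)²/n = 73225 − 2375²/105 = 19504.7619
Population variance = 19504.7619 / 105 = 185.7596

185.76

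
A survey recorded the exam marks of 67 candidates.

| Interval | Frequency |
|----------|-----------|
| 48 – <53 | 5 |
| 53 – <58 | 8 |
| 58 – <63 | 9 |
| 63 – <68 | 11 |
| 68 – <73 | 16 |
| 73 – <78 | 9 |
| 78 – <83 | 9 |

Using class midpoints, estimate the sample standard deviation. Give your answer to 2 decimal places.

Midpoints: 50.5, 55.5, 60.5, 65.5, 70.5, 75.5, 80.5
n = 67, Σfm = 4493.5, mean = 67.0672
Σfm² = 306676.75
Σf(m − x̄)² = Σfm² − (Σfm)²/n = 306676.75 − 4493.5²/67 = 5310.4478
Sample variance = 5310.4478 / 66 = 80.4613
Standard deviation = √80.4613 = 8.9700

8.97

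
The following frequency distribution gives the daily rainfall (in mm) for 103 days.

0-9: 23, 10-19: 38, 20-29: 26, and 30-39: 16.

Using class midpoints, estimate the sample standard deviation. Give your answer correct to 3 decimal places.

9.956

Midpoints: 4.5, 14.5, 24.5, 34.5
n = 103, Σfm = 1843.5, mean = 17.8981
Σfm² = 43105.75
Σf(m − x̄)² = Σfm² − (Σfm)²/n = 43105.75 − 1843.5²/103 = 10110.6796
Sample variance = 10110.6796 / 102 = 99.1243
Standard deviation = √99.1243 = 9.9561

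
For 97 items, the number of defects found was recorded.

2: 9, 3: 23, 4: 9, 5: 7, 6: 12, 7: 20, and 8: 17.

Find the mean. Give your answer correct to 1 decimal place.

Values: 2, 3, 4, 5, 6, 7, 8
Σfx = 9×2 + 23×3 + 9×4 + 7×5 + 12×6 + 20×7 + 17×8 = 506
n = Σf = 97
Mean = 506 / 97 = 5.2165

5.2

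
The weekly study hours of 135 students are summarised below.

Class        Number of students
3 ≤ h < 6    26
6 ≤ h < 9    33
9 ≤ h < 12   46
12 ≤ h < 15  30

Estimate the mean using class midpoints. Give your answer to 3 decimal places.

Midpoints: 4.5, 7.5, 10.5, 13.5
Σfm = 26×4.5 + 33×7.5 + 46×10.5 + 30×13.5 = 1252.5
n = Σf = 135
Mean = 1252.5 / 135 = 9.2778

9.278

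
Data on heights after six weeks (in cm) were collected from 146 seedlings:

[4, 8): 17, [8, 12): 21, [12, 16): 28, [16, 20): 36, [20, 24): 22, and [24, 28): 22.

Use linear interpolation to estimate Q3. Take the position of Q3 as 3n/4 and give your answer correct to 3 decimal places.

21.364

Cumulative frequencies: 17, 38, 66, 102, 124, 146
n = 146; position = 3n/4 = 109.5.
This falls in the class [20, 24): L = 20, F = 102, f = 22, h = 4.
Upper quartile ≈ 20 + ((109.5 − 102) / 22) × 4 = 21.3636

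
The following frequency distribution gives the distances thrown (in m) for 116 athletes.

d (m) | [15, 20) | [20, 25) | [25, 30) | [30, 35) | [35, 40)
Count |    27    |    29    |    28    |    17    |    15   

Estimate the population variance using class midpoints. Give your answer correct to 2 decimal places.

Midpoints: 17.5, 22.5, 27.5, 32.5, 37.5
n = 116, Σfm = 3010, mean = 25.9483
Σfm² = 83175
Σf(m − x̄)² = Σfm² − (Σfm)²/n = 83175 − 3010²/116 = 5070.6897
Population variance = 5070.6897 / 116 = 43.7128

43.71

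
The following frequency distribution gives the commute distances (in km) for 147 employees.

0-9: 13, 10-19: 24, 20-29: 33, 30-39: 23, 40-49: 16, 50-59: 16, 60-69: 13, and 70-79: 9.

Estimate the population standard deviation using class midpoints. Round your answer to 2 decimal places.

Midpoints: 4.5, 14.5, 24.5, 34.5, 44.5, 54.5, 64.5, 74.5
n = 147, Σfm = 5101.5, mean = 34.7041
Σfm² = 235736.75
Σf(m − x̄)² = Σfm² − (Σfm)²/n = 235736.75 − 5101.5²/147 = 58693.8776
Population variance = 58693.8776 / 147 = 399.2781
Standard deviation = √399.2781 = 19.9819

19.98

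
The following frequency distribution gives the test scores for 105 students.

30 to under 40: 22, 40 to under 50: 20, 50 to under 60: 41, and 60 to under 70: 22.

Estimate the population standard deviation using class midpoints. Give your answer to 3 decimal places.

10.383

Midpoints: 35, 45, 55, 65
n = 105, Σfm = 5355, mean = 51.0000
Σfm² = 284425
Σf(m − x̄)² = Σfm² − (Σfm)²/n = 284425 − 5355²/105 = 11320.0000
Population variance = 11320.0000 / 105 = 107.8095
Standard deviation = √107.8095 = 10.3831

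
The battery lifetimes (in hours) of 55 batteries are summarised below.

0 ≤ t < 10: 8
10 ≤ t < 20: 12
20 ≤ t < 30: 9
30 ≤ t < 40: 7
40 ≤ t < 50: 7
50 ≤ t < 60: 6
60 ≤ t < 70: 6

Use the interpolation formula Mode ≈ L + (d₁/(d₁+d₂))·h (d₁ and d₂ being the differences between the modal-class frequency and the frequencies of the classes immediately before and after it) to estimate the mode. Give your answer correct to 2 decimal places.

Modal class: 10 ≤ t < 20 (highest frequency 12).
d₁ = 12 − 8 = 4, d₂ = 12 − 9 = 3
Mode ≈ 10 + (4/(4+3)) × 10 = 10 + 5.7143 = 15.7143

15.71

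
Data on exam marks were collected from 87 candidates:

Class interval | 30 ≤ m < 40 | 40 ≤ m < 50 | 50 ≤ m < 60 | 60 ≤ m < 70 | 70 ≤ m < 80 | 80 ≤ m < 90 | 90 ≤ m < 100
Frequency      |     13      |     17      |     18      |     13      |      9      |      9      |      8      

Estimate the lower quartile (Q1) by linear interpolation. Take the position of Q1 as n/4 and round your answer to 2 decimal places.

45.15

Cumulative frequencies: 13, 30, 48, 61, 70, 79, 87
n = 87; position = n/4 = 21.75.
This falls in the class 40 ≤ m < 50: L = 40, F = 13, f = 17, h = 10.
Lower quartile ≈ 40 + ((21.75 − 13) / 17) × 10 = 45.1471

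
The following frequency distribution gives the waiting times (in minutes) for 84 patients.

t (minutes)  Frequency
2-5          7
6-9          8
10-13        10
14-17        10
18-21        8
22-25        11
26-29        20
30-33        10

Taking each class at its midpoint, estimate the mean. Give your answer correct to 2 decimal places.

19.45

Midpoints: 3.5, 7.5, 11.5, 15.5, 19.5, 23.5, 27.5, 31.5
Σfm = 7×3.5 + 8×7.5 + 10×11.5 + 10×15.5 + 8×19.5 + 11×23.5 + 20×27.5 + 10×31.5 = 1634
n = Σf = 84
Mean = 1634 / 84 = 19.4524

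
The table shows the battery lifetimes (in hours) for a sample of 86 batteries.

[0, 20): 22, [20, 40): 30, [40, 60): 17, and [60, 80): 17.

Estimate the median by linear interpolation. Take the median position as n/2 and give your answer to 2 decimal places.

34.00

Cumulative frequencies: 22, 52, 69, 86
n = 86; position = n/2 = 43.
This falls in the class [20, 40): L = 20, F = 22, f = 30, h = 20.
Median ≈ 20 + ((43 − 22) / 30) × 20 = 34.0000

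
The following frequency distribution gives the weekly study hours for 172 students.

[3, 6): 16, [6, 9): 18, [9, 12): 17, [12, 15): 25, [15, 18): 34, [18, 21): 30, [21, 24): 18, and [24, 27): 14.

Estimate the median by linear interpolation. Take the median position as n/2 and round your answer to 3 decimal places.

Cumulative frequencies: 16, 34, 51, 76, 110, 140, 158, 172
n = 172; position = n/2 = 86.
This falls in the class [15, 18): L = 15, F = 76, f = 34, h = 3.
Median ≈ 15 + ((86 − 76) / 34) × 3 = 15.8824

15.882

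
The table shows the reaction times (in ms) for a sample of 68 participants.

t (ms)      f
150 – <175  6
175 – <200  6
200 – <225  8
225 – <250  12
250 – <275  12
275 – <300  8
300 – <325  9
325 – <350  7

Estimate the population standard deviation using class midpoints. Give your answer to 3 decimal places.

51.914

Midpoints: 162.5, 187.5, 212.5, 237.5, 262.5, 287.5, 312.5, 337.5
n = 68, Σfm = 17275, mean = 254.0441
Σfm² = 4571875
Σf(m − x̄)² = Σfm² − (Σfm)²/n = 4571875 − 17275²/68 = 183262.8676
Population variance = 183262.8676 / 68 = 2695.0422
Standard deviation = √2695.0422 = 51.9138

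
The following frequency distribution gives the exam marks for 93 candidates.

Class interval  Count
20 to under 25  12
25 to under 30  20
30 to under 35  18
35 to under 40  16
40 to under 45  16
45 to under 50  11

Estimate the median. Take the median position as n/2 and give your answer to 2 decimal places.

34.03

Cumulative frequencies: 12, 32, 50, 66, 82, 93
n = 93; position = n/2 = 46.5.
This falls in the class 30 to under 35: L = 30, F = 32, f = 18, h = 5.
Median ≈ 30 + ((46.5 − 32) / 18) × 5 = 34.0278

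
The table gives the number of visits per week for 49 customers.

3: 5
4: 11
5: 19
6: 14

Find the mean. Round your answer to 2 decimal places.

Values: 3, 4, 5, 6
Σfx = 5×3 + 11×4 + 19×5 + 14×6 = 238
n = Σf = 49
Mean = 238 / 49 = 4.8571

4.86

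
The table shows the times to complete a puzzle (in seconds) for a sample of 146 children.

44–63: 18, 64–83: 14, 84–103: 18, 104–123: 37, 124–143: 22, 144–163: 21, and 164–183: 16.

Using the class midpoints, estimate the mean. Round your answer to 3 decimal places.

115.144

Midpoints: 53.5, 73.5, 93.5, 113.5, 133.5, 153.5, 173.5
Σfm = 18×53.5 + 14×73.5 + 18×93.5 + 37×113.5 + 22×133.5 + 21×153.5 + 16×173.5 = 16811
n = Σf = 146
Mean = 16811 / 146 = 115.1438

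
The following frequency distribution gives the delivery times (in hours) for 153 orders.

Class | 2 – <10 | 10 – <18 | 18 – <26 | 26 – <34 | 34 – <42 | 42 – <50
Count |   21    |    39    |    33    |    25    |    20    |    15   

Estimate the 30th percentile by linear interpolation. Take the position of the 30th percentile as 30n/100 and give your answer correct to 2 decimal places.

Cumulative frequencies: 21, 60, 93, 118, 138, 153
n = 153; position = 30n/100 = 45.9.
This falls in the class 10 – <18: L = 10, F = 21, f = 39, h = 8.
30th percentile ≈ 10 + ((45.9 − 21) / 39) × 8 = 15.1077

15.11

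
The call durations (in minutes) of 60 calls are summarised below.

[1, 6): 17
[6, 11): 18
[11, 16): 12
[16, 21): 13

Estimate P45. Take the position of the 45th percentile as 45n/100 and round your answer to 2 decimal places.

8.78

Cumulative frequencies: 17, 35, 47, 60
n = 60; position = 45n/100 = 27.
This falls in the class [6, 11): L = 6, F = 17, f = 18, h = 5.
45th percentile ≈ 6 + ((27 − 17) / 18) × 5 = 8.7778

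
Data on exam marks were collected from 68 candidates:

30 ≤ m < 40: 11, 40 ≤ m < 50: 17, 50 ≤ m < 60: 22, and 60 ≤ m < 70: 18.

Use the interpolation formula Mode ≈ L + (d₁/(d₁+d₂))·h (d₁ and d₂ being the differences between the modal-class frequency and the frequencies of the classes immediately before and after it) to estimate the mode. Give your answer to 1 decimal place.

Modal class: 50 ≤ m < 60 (highest frequency 22).
d₁ = 22 − 17 = 5, d₂ = 22 − 18 = 4
Mode ≈ 50 + (5/(5+4)) × 10 = 50 + 5.5556 = 55.5556

55.6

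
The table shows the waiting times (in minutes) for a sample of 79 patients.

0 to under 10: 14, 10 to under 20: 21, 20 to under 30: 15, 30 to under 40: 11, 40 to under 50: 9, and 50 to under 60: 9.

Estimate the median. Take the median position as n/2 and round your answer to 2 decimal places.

Cumulative frequencies: 14, 35, 50, 61, 70, 79
n = 79; position = n/2 = 39.5.
This falls in the class 20 to under 30: L = 20, F = 35, f = 15, h = 10.
Median ≈ 20 + ((39.5 − 35) / 15) × 10 = 23.0000

23.00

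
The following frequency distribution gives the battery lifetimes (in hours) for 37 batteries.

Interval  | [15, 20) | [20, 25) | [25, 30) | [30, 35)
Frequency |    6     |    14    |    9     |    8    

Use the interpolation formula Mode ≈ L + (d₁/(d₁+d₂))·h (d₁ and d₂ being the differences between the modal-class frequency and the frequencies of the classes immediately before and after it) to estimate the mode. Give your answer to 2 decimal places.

Modal class: [20, 25) (highest frequency 14).
d₁ = 14 − 6 = 8, d₂ = 14 − 9 = 5
Mode ≈ 20 + (8/(8+5)) × 5 = 20 + 3.0769 = 23.0769

23.08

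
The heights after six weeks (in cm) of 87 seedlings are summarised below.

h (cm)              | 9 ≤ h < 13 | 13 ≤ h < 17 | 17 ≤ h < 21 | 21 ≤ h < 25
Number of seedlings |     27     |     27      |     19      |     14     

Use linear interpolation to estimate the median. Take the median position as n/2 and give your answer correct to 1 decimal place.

Cumulative frequencies: 27, 54, 73, 87
n = 87; position = n/2 = 43.5.
This falls in the class 13 ≤ h < 17: L = 13, F = 27, f = 27, h = 4.
Median ≈ 13 + ((43.5 − 27) / 27) × 4 = 15.4444

15.4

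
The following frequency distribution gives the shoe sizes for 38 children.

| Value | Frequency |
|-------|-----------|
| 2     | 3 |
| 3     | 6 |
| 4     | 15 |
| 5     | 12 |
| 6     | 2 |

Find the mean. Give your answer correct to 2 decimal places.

Values: 2, 3, 4, 5, 6
Σfx = 3×2 + 6×3 + 15×4 + 12×5 + 2×6 = 156
n = Σf = 38
Mean = 156 / 38 = 4.1053

4.11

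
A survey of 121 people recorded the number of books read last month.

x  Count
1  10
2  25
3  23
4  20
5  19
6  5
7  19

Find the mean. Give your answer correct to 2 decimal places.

3.86

Values: 1, 2, 3, 4, 5, 6, 7
Σfx = 10×1 + 25×2 + 23×3 + 20×4 + 19×5 + 5×6 + 19×7 = 467
n = Σf = 121
Mean = 467 / 121 = 3.8595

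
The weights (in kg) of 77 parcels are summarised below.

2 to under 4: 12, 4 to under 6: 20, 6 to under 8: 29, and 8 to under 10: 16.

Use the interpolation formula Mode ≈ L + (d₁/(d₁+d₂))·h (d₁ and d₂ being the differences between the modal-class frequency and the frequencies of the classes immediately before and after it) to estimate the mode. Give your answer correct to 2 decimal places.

Modal class: 6 to under 8 (highest frequency 29).
d₁ = 29 − 20 = 9, d₂ = 29 − 16 = 13
Mode ≈ 6 + (9/(9+13)) × 2 = 6 + 0.8182 = 6.8182

6.82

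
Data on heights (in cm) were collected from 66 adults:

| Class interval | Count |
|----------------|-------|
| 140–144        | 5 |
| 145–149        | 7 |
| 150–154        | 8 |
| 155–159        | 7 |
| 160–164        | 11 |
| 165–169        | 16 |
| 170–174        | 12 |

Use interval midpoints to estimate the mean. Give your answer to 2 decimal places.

160.18

Midpoints: 142, 147, 152, 157, 162, 167, 172
Σfm = 5×142 + 7×147 + 8×152 + 7×157 + 11×162 + 16×167 + 12×172 = 10572
n = Σf = 66
Mean = 10572 / 66 = 160.1818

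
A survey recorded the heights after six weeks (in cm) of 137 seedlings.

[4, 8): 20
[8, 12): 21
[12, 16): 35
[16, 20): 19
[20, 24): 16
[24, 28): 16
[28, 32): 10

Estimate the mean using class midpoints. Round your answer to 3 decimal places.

16.277

Midpoints: 6, 10, 14, 18, 22, 26, 30
Σfm = 20×6 + 21×10 + 35×14 + 19×18 + 16×22 + 16×26 + 10×30 = 2230
n = Σf = 137
Mean = 2230 / 137 = 16.2774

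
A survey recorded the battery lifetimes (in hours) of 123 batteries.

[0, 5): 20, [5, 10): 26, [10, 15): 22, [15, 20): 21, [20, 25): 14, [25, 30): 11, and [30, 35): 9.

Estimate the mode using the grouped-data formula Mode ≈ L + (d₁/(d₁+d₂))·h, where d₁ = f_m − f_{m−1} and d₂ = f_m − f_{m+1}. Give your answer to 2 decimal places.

8.00

Modal class: [5, 10) (highest frequency 26).
d₁ = 26 − 20 = 6, d₂ = 26 − 22 = 4
Mode ≈ 5 + (6/(6+4)) × 5 = 5 + 3.0000 = 8.0000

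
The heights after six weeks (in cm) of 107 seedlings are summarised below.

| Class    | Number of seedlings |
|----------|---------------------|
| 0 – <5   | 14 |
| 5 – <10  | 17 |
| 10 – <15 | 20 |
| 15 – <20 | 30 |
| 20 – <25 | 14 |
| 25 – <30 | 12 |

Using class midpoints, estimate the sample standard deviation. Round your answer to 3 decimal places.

7.595

Midpoints: 2.5, 7.5, 12.5, 17.5, 22.5, 27.5
n = 107, Σfm = 1582.5, mean = 14.7897
Σfm² = 29518.75
Σf(m − x̄)² = Σfm² − (Σfm)²/n = 29518.75 − 1582.5²/107 = 6114.0187
Sample variance = 6114.0187 / 106 = 57.6794
Standard deviation = √57.6794 = 7.5947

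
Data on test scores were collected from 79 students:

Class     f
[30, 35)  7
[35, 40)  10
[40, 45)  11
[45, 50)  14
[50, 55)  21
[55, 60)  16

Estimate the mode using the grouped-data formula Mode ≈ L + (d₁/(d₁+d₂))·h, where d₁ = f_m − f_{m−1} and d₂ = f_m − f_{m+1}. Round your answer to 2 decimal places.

52.92

Modal class: [50, 55) (highest frequency 21).
d₁ = 21 − 14 = 7, d₂ = 21 − 16 = 5
Mode ≈ 50 + (7/(7+5)) × 5 = 50 + 2.9167 = 52.9167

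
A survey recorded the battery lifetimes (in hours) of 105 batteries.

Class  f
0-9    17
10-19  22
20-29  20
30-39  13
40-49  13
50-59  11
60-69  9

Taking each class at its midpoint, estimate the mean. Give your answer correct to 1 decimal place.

Midpoints: 4.5, 14.5, 24.5, 34.5, 44.5, 54.5, 64.5
Σfm = 17×4.5 + 22×14.5 + 20×24.5 + 13×34.5 + 13×44.5 + 11×54.5 + 9×64.5 = 3092.5
n = Σf = 105
Mean = 3092.5 / 105 = 29.4524

29.5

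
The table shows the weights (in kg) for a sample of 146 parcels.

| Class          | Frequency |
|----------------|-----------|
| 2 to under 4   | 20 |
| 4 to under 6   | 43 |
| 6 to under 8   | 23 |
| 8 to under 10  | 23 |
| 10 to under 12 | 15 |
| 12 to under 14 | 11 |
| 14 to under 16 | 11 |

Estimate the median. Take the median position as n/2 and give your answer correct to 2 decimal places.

6.87

Cumulative frequencies: 20, 63, 86, 109, 124, 135, 146
n = 146; position = n/2 = 73.
This falls in the class 6 to under 8: L = 6, F = 63, f = 23, h = 2.
Median ≈ 6 + ((73 − 63) / 23) × 2 = 6.8696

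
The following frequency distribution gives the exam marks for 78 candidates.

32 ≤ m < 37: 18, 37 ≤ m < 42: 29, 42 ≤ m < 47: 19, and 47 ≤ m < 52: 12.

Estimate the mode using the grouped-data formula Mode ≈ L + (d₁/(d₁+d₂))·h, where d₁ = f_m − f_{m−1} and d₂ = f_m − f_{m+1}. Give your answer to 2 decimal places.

Modal class: 37 ≤ m < 42 (highest frequency 29).
d₁ = 29 − 18 = 11, d₂ = 29 − 19 = 10
Mode ≈ 37 + (11/(11+10)) × 5 = 37 + 2.6190 = 39.6190

39.62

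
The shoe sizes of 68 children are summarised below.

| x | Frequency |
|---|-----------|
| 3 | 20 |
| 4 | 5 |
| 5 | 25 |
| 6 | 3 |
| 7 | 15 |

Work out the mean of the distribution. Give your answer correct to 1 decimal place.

4.8

Values: 3, 4, 5, 6, 7
Σfx = 20×3 + 5×4 + 25×5 + 3×6 + 15×7 = 328
n = Σf = 68
Mean = 328 / 68 = 4.8235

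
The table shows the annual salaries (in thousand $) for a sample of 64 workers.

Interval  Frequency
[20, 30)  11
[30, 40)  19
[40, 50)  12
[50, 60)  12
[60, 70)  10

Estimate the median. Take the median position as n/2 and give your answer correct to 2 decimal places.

Cumulative frequencies: 11, 30, 42, 54, 64
n = 64; position = n/2 = 32.
This falls in the class [40, 50): L = 40, F = 30, f = 12, h = 10.
Median ≈ 40 + ((32 − 30) / 12) × 10 = 41.6667

41.67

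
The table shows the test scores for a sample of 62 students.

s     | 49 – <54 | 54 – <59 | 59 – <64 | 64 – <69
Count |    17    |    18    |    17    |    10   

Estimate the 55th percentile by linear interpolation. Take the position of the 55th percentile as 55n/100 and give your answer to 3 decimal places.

58.750

Cumulative frequencies: 17, 35, 52, 62
n = 62; position = 55n/100 = 34.1.
This falls in the class 54 – <59: L = 54, F = 17, f = 18, h = 5.
55th percentile ≈ 54 + ((34.1 − 17) / 18) × 5 = 58.7500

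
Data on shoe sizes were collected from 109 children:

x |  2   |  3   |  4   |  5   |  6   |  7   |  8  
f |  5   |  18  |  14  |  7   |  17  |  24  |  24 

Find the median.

6

Cumulative frequencies: 5, 23, 37, 44, 61, 85, 109
n = 109, so the median is the value in position (n+1)/2 = 55.
Position 55 falls at value 6.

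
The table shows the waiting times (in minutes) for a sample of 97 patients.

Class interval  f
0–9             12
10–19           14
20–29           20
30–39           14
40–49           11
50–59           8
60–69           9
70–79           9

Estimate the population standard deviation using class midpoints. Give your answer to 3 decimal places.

Midpoints: 4.5, 14.5, 24.5, 34.5, 44.5, 54.5, 64.5, 74.5
n = 97, Σfm = 3406.5, mean = 35.1186
Σfm² = 164794.25
Σf(m − x̄)² = Σfm² − (Σfm)²/n = 164794.25 − 3406.5²/97 = 45162.8866
Population variance = 45162.8866 / 97 = 465.5968
Standard deviation = √465.5968 = 21.5777

21.578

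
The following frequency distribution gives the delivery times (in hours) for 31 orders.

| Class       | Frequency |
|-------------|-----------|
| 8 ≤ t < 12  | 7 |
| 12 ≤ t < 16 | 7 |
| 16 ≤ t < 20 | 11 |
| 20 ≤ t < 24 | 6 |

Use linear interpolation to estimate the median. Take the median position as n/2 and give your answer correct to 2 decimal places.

Cumulative frequencies: 7, 14, 25, 31
n = 31; position = n/2 = 15.5.
This falls in the class 16 ≤ t < 20: L = 16, F = 14, f = 11, h = 4.
Median ≈ 16 + ((15.5 − 14) / 11) × 4 = 16.5455

16.55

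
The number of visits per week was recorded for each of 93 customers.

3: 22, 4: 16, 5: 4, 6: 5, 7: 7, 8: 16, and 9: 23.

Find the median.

Cumulative frequencies: 22, 38, 42, 47, 54, 70, 93
n = 93, so the median is the value in position (n+1)/2 = 47.
Position 47 falls at value 6.

6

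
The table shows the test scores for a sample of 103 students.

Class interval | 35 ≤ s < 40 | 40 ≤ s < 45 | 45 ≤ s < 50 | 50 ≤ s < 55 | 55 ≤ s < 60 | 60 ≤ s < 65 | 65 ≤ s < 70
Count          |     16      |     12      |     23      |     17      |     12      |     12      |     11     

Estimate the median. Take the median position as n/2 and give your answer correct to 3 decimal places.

50.147

Cumulative frequencies: 16, 28, 51, 68, 80, 92, 103
n = 103; position = n/2 = 51.5.
This falls in the class 50 ≤ s < 55: L = 50, F = 51, f = 17, h = 5.
Median ≈ 50 + ((51.5 − 51) / 17) × 5 = 50.1471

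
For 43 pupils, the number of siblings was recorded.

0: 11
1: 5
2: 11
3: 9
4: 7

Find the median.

2

Cumulative frequencies: 11, 16, 27, 36, 43
n = 43, so the median is the value in position (n+1)/2 = 22.
Position 22 falls at value 2.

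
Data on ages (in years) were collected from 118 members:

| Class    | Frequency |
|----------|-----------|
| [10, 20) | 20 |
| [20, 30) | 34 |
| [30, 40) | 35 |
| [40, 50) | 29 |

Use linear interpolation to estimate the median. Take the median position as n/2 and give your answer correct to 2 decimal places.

31.43

Cumulative frequencies: 20, 54, 89, 118
n = 118; position = n/2 = 59.
This falls in the class [30, 40): L = 30, F = 54, f = 35, h = 10.
Median ≈ 30 + ((59 − 54) / 35) × 10 = 31.4286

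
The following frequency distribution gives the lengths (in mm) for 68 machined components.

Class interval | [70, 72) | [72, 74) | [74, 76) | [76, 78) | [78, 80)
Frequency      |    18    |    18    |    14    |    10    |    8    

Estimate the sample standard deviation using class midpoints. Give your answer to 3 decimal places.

Midpoints: 71, 73, 75, 77, 79
n = 68, Σfm = 5044, mean = 74.1765
Σfm² = 374628
Σf(m − x̄)² = Σfm² − (Σfm)²/n = 374628 − 5044²/68 = 481.8824
Sample variance = 481.8824 / 67 = 7.1923
Standard deviation = √7.1923 = 2.6818

2.682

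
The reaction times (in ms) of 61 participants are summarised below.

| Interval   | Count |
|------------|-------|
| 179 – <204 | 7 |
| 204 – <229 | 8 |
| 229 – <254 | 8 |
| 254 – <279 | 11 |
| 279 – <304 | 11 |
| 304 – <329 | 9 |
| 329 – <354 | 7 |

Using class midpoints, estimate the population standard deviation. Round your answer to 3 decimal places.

Midpoints: 191.5, 216.5, 241.5, 266.5, 291.5, 316.5, 341.5
n = 61, Σfm = 16381.5, mean = 268.5492
Σfm² = 4532107.25
Σf(m − x̄)² = Σfm² − (Σfm)²/n = 4532107.25 − 16381.5²/61 = 132868.8525
Population variance = 132868.8525 / 61 = 2178.1779
Standard deviation = √2178.1779 = 46.6710

46.671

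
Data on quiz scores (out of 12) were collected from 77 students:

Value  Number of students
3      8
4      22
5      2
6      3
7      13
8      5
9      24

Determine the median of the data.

Cumulative frequencies: 8, 30, 32, 35, 48, 53, 77
n = 77, so the median is the value in position (n+1)/2 = 39.
Position 39 falls at value 7.

7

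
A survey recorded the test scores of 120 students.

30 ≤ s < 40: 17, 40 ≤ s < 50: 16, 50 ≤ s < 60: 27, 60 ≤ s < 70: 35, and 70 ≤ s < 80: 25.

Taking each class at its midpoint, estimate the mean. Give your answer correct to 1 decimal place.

57.9

Midpoints: 35, 45, 55, 65, 75
Σfm = 17×35 + 16×45 + 27×55 + 35×65 + 25×75 = 6950
n = Σf = 120
Mean = 6950 / 120 = 57.9167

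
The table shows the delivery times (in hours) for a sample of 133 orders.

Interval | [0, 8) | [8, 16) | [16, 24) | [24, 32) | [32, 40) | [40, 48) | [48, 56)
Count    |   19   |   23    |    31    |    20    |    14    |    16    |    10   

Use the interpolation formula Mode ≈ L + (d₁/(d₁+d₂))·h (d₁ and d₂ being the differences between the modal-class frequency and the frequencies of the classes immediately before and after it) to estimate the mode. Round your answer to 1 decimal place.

Modal class: [16, 24) (highest frequency 31).
d₁ = 31 − 23 = 8, d₂ = 31 − 20 = 11
Mode ≈ 16 + (8/(8+11)) × 8 = 16 + 3.3684 = 19.3684

19.4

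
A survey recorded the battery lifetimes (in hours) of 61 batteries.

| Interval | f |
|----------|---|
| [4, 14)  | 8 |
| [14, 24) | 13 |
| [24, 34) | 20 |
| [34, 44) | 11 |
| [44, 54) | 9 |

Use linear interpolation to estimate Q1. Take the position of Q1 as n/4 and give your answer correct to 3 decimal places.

Cumulative frequencies: 8, 21, 41, 52, 61
n = 61; position = n/4 = 15.25.
This falls in the class [14, 24): L = 14, F = 8, f = 13, h = 10.
Lower quartile ≈ 14 + ((15.25 − 8) / 13) × 10 = 19.5769

19.577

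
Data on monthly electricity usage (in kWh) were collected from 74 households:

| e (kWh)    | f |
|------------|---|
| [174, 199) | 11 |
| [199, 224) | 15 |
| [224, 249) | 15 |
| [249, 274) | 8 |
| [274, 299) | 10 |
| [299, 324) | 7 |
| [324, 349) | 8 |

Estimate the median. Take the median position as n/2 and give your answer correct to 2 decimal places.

242.33

Cumulative frequencies: 11, 26, 41, 49, 59, 66, 74
n = 74; position = n/2 = 37.
This falls in the class [224, 249): L = 224, F = 26, f = 15, h = 25.
Median ≈ 224 + ((37 − 26) / 15) × 25 = 242.3333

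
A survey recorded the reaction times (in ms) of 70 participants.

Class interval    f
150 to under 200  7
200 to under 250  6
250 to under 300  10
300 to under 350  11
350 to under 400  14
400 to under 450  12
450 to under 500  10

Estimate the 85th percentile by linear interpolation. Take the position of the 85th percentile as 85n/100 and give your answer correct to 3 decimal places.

Cumulative frequencies: 7, 13, 23, 34, 48, 60, 70
n = 70; position = 85n/100 = 59.5.
This falls in the class 400 to under 450: L = 400, F = 48, f = 12, h = 50.
85th percentile ≈ 400 + ((59.5 − 48) / 12) × 50 = 447.9167

447.917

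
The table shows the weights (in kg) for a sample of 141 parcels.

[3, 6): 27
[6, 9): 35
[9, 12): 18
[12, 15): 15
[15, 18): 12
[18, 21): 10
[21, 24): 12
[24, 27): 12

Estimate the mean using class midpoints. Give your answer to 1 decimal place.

Midpoints: 4.5, 7.5, 10.5, 13.5, 16.5, 19.5, 22.5, 25.5
Σfm = 27×4.5 + 35×7.5 + 18×10.5 + 15×13.5 + 12×16.5 + 10×19.5 + 12×22.5 + 12×25.5 = 1744.5
n = Σf = 141
Mean = 1744.5 / 141 = 12.3723

12.4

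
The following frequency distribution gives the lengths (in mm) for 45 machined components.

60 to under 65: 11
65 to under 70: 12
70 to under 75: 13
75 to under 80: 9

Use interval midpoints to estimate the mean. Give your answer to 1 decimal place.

Midpoints: 62.5, 67.5, 72.5, 77.5
Σfm = 11×62.5 + 12×67.5 + 13×72.5 + 9×77.5 = 3137.5
n = Σf = 45
Mean = 3137.5 / 45 = 69.7222

69.7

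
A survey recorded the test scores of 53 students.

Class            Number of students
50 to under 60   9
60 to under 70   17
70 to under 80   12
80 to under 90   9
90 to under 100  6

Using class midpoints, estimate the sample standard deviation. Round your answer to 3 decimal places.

12.581

Midpoints: 55, 65, 75, 85, 95
n = 53, Σfm = 3835, mean = 72.3585
Σfm² = 285725
Σf(m − x̄)² = Σfm² − (Σfm)²/n = 285725 − 3835²/53 = 8230.1887
Sample variance = 8230.1887 / 52 = 158.2729
Standard deviation = √158.2729 = 12.5807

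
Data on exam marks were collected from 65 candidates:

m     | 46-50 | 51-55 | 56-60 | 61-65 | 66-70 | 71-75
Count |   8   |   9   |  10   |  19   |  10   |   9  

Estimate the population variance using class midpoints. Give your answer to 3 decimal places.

Midpoints: 48, 53, 58, 63, 68, 73
n = 65, Σfm = 3975, mean = 61.1538
Σfm² = 246965
Σf(m − x̄)² = Σfm² − (Σfm)²/n = 246965 − 3975²/65 = 3878.4615
Population variance = 3878.4615 / 65 = 59.6686

59.669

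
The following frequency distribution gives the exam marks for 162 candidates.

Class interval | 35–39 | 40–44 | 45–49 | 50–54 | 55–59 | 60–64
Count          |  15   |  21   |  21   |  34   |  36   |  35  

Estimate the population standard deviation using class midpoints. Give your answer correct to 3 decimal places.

8.012

Midpoints: 37, 42, 47, 52, 57, 62
n = 162, Σfm = 8414, mean = 51.9383
Σfm² = 447408
Σf(m − x̄)² = Σfm² − (Σfm)²/n = 447408 − 8414²/162 = 10399.3827
Population variance = 10399.3827 / 162 = 64.1937
Standard deviation = √64.1937 = 8.0121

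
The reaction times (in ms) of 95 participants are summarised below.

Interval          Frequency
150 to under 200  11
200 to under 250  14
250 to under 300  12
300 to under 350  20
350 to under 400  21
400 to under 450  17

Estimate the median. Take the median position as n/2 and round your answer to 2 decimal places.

Cumulative frequencies: 11, 25, 37, 57, 78, 95
n = 95; position = n/2 = 47.5.
This falls in the class 300 to under 350: L = 300, F = 37, f = 20, h = 50.
Median ≈ 300 + ((47.5 − 37) / 20) × 50 = 326.2500

326.25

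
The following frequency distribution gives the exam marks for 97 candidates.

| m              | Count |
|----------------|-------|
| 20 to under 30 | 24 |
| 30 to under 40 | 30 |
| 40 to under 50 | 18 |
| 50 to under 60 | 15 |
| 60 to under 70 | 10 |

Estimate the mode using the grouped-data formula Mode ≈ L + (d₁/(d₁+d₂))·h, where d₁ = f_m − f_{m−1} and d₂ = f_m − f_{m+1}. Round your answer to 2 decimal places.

33.33

Modal class: 30 to under 40 (highest frequency 30).
d₁ = 30 − 24 = 6, d₂ = 30 − 18 = 12
Mode ≈ 30 + (6/(6+12)) × 10 = 30 + 3.3333 = 33.3333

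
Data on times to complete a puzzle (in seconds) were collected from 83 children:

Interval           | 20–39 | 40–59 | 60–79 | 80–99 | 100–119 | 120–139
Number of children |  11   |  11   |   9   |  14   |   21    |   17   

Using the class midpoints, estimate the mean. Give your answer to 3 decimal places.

Midpoints: 29.5, 49.5, 69.5, 89.5, 109.5, 129.5
Σfm = 11×29.5 + 11×49.5 + 9×69.5 + 14×89.5 + 21×109.5 + 17×129.5 = 7248.5
n = Σf = 83
Mean = 7248.5 / 83 = 87.3313

87.331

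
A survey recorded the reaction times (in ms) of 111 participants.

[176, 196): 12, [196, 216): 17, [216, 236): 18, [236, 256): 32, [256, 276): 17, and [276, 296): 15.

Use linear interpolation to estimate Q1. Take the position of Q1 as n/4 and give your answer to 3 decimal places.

214.529

Cumulative frequencies: 12, 29, 47, 79, 96, 111
n = 111; position = n/4 = 27.75.
This falls in the class [196, 216): L = 196, F = 12, f = 17, h = 20.
Lower quartile ≈ 196 + ((27.75 − 12) / 17) × 20 = 214.5294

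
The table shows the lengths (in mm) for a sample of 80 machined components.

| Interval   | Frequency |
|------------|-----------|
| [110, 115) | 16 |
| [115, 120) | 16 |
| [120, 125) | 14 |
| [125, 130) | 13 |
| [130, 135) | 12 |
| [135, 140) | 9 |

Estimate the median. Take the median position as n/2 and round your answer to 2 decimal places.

122.86

Cumulative frequencies: 16, 32, 46, 59, 71, 80
n = 80; position = n/2 = 40.
This falls in the class [120, 125): L = 120, F = 32, f = 14, h = 5.
Median ≈ 120 + ((40 − 32) / 14) × 5 = 122.8571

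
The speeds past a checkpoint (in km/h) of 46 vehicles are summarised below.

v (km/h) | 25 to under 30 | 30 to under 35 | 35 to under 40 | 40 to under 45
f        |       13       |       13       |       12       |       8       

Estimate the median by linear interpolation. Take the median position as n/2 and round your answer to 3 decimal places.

33.846

Cumulative frequencies: 13, 26, 38, 46
n = 46; position = n/2 = 23.
This falls in the class 30 to under 35: L = 30, F = 13, f = 13, h = 5.
Median ≈ 30 + ((23 − 13) / 13) × 5 = 33.8462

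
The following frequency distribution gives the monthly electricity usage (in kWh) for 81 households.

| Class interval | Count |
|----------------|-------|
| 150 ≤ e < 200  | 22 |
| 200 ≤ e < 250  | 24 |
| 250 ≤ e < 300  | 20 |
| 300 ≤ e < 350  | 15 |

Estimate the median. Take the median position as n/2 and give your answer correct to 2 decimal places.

238.54

Cumulative frequencies: 22, 46, 66, 81
n = 81; position = n/2 = 40.5.
This falls in the class 200 ≤ e < 250: L = 200, F = 22, f = 24, h = 50.
Median ≈ 200 + ((40.5 − 22) / 24) × 50 = 238.5417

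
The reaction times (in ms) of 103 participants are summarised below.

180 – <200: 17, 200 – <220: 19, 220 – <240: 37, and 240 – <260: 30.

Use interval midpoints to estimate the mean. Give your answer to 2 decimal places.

Midpoints: 190, 210, 230, 250
Σfm = 17×190 + 19×210 + 37×230 + 30×250 = 23230
n = Σf = 103
Mean = 23230 / 103 = 225.5340

225.53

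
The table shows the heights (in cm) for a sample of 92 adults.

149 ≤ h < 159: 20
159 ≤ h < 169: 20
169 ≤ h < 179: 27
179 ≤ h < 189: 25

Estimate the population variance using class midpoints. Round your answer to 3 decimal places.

121.397

Midpoints: 154, 164, 174, 184
n = 92, Σfm = 15658, mean = 170.1957
Σfm² = 2676092
Σf(m − x̄)² = Σfm² − (Σfm)²/n = 2676092 − 15658²/92 = 11168.4783
Population variance = 11168.4783 / 92 = 121.3965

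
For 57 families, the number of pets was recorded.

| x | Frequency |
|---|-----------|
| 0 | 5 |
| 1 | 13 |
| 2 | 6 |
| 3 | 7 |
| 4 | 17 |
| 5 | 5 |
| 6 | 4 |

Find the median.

Cumulative frequencies: 5, 18, 24, 31, 48, 53, 57
n = 57, so the median is the value in position (n+1)/2 = 29.
Position 29 falls at value 3.

3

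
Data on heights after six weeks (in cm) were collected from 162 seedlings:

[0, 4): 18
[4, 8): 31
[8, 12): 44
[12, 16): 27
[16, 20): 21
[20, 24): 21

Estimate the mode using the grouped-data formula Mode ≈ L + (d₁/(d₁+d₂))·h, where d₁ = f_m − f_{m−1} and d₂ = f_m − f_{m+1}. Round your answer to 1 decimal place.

9.7

Modal class: [8, 12) (highest frequency 44).
d₁ = 44 − 31 = 13, d₂ = 44 − 27 = 17
Mode ≈ 8 + (13/(13+17)) × 4 = 8 + 1.7333 = 9.7333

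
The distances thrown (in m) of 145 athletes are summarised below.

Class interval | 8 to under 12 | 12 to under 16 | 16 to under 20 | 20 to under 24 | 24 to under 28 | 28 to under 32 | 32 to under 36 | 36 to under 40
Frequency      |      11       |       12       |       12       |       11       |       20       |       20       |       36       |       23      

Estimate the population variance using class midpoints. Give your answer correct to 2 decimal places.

77.18

Midpoints: 10, 14, 18, 22, 26, 30, 34, 38
n = 145, Σfm = 3954, mean = 27.2690
Σfm² = 119012
Σf(m − x̄)² = Σfm² − (Σfm)²/n = 119012 − 3954²/145 = 11190.5103
Population variance = 11190.5103 / 145 = 77.1759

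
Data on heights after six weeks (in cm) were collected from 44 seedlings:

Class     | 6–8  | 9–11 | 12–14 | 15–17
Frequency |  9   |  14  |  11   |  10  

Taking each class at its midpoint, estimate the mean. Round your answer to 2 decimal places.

11.50

Midpoints: 7, 10, 13, 16
Σfm = 9×7 + 14×10 + 11×13 + 10×16 = 506
n = Σf = 44
Mean = 506 / 44 = 11.5000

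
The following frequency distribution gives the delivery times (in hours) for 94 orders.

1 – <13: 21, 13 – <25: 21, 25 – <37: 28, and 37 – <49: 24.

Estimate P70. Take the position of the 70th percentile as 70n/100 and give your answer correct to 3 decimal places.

35.200

Cumulative frequencies: 21, 42, 70, 94
n = 94; position = 70n/100 = 65.8.
This falls in the class 25 – <37: L = 25, F = 42, f = 28, h = 12.
70th percentile ≈ 25 + ((65.8 − 42) / 28) × 12 = 35.2000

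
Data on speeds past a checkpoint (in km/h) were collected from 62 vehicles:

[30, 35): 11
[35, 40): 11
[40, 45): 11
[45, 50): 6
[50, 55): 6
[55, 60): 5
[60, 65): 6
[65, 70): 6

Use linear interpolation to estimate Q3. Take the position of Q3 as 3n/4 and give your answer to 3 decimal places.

56.500

Cumulative frequencies: 11, 22, 33, 39, 45, 50, 56, 62
n = 62; position = 3n/4 = 46.5.
This falls in the class [55, 60): L = 55, F = 45, f = 5, h = 5.
Upper quartile ≈ 55 + ((46.5 − 45) / 5) × 5 = 56.5000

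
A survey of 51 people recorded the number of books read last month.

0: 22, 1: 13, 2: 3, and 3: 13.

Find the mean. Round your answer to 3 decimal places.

Values: 0, 1, 2, 3
Σfx = 22×0 + 13×1 + 3×2 + 13×3 = 58
n = Σf = 51
Mean = 58 / 51 = 1.1373

1.137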